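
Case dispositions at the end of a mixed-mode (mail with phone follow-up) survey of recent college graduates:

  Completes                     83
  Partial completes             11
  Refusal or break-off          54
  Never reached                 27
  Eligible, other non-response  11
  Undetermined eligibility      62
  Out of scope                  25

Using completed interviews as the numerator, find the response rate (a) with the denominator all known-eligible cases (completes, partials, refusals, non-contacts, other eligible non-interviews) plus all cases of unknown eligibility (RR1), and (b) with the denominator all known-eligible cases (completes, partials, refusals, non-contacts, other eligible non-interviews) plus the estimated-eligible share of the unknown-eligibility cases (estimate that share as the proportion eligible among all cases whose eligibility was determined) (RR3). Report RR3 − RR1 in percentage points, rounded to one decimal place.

1.0

Numerator → 83
Denominator → 83 + 11 + 54 + 27 + 11 + 62 = 248
RR1 = 83 / 248 = 0.3347
Determined eligible → 83 + 11 + 54 + 27 + 11 = 186
e = 186 / (186 + 25) = 186 / 211 = 0.8815
e × U → 0.8815 × 62 = 54.65
Denominator → 186 + 54.65 = 240.65
RR3 = 83 / 240.65 = 0.3449
Difference = 34.49 − 33.47 = 1.02 percentage points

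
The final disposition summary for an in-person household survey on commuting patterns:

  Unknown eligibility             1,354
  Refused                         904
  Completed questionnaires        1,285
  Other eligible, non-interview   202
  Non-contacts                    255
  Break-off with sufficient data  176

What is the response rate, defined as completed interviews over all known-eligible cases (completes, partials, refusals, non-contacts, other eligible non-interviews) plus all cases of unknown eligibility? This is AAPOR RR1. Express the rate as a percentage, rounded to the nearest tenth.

Numerator → 1285
Base → 1285 + 176 + 904 + 255 + 202 + 1354 = 4176
RR1 = 1285 / 4176 = 0.3077

30.8%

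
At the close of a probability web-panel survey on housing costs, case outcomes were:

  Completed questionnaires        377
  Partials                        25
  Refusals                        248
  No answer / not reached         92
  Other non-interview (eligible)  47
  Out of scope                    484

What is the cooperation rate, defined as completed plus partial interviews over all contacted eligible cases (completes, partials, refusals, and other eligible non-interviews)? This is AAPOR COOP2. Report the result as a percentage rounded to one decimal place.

57.7%

Numerator → 377 + 25 = 402
Denom → 377 + 25 + 248 + 47 = 697
COOP2 = 402 / 697 = 0.5768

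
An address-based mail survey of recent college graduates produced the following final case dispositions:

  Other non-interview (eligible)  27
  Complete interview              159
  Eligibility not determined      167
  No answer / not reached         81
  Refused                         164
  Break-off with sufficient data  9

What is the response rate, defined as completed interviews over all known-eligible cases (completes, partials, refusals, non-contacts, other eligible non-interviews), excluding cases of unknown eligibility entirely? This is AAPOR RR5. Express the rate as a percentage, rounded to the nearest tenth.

36.1%

Num → 159
Base → 159 + 9 + 164 + 81 + 27 = 440
RR5 = 159 / 440 = 0.3614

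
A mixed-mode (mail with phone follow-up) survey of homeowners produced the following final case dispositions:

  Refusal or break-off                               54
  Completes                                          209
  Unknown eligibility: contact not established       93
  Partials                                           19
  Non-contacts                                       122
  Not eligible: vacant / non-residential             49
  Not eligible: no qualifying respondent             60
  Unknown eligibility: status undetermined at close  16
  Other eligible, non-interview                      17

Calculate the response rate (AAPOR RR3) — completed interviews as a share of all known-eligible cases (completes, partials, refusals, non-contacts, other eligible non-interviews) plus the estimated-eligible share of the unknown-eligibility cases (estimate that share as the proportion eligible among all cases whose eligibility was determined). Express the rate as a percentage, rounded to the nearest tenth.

41.2%

Undetermined eligibility = 93 + 16 = 109
Out of scope = 60 + 49 = 109
Num → 209
Determined eligible → 209 + 19 + 54 + 122 + 17 = 421
e = 421 / (421 + 109) = 421 / 530 = 0.7943
Eligible share of unknowns → 0.7943 × 109 = 86.58
Denominator → 421 + 86.58 = 507.58
RR3 = 209 / 507.58 = 0.4118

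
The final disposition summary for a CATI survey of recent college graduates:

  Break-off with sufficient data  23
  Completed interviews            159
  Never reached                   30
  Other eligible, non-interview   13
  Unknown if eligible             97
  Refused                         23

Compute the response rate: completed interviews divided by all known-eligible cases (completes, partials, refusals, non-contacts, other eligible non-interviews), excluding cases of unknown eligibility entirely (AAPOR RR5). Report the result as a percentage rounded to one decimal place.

64.1%

Top: 159
Denominator: 159 + 23 + 23 + 30 + 13 = 248
RR5 = 159 / 248 = 0.6411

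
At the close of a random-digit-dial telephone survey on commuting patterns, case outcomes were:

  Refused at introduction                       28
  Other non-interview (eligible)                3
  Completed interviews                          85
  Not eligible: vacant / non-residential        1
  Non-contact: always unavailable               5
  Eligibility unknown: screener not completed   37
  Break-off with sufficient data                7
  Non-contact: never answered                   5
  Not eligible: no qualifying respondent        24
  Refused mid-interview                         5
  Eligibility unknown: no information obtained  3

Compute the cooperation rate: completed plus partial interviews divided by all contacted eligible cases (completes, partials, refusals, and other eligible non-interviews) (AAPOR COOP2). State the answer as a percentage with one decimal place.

71.9%

Refused = 28 + 5 = 33
No contact after all attempts = 5 + 5 = 10
Unknown if eligible = 37 + 3 = 40
Screened out, ineligible = 24 + 1 = 25
Top → 85 + 7 = 92
Denom → 85 + 7 + 33 + 3 = 128
COOP2 = 92 / 128 = 0.7188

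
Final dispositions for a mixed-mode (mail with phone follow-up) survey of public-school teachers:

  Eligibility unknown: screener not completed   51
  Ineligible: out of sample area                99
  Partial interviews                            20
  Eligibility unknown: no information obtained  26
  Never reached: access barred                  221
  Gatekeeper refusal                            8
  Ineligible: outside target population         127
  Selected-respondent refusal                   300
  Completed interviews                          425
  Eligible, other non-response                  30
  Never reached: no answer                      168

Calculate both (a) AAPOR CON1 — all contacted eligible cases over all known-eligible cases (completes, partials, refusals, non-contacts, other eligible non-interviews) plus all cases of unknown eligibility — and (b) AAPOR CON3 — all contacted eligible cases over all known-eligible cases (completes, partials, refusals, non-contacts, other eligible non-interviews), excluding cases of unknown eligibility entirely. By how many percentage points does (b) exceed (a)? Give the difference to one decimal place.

4.1

Refusals = 8 + 300 = 308
No contact after all attempts = 168 + 221 = 389
Unknown if eligible = 51 + 26 = 77
Not eligible = 127 + 99 = 226
Num: 425 + 20 + 308 + 30 = 783
Base: 425 + 20 + 308 + 389 + 30 + 77 = 1249
CON1 = 783 / 1249 = 0.6269
Base: 425 + 20 + 308 + 389 + 30 = 1172
CON3 = 783 / 1172 = 0.6681
Difference = 66.81 − 62.69 = 4.12 percentage points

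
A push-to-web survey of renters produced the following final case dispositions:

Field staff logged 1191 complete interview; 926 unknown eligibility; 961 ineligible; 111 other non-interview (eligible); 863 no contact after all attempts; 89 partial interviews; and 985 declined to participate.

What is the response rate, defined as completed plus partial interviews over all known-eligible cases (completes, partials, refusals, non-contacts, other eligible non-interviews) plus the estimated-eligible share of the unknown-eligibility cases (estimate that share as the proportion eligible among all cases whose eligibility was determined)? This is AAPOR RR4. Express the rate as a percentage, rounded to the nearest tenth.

32.4%

Numerator = 1191 + 89 = 1280
Determined eligible = 1191 + 89 + 985 + 863 + 111 = 3239
e = 3239 / (3239 + 961) = 3239 / 4200 = 0.7712
Eligible share of unknowns = 0.7712 × 926 = 714.13
Denominator = 3239 + 714.13 = 3953.13
RR4 = 1280 / 3953.13 = 0.3238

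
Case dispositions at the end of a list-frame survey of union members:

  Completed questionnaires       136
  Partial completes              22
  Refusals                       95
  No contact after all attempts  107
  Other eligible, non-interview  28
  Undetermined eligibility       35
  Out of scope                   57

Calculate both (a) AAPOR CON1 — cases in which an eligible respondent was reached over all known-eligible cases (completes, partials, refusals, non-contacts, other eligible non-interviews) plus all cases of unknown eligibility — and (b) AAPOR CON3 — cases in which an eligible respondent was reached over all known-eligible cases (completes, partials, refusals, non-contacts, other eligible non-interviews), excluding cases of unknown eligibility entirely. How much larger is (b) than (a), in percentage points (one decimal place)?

6.0

Top → 136 + 22 + 95 + 28 = 281
Base → 136 + 22 + 95 + 107 + 28 + 35 = 423
CON1 = 281 / 423 = 0.6643
Base → 136 + 22 + 95 + 107 + 28 = 388
CON3 = 281 / 388 = 0.7242
Difference = 72.42 − 66.43 = 5.99 percentage points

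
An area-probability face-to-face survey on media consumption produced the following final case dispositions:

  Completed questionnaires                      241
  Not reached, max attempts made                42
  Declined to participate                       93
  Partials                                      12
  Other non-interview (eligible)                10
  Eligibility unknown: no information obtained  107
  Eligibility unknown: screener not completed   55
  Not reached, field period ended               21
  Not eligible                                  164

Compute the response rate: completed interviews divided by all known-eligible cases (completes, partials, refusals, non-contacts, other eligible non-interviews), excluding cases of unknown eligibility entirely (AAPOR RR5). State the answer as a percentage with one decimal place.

57.5%

Non-contacts = 21 + 42 = 63
Eligibility not determined = 55 + 107 = 162
Numerator = 241
Denominator = 241 + 12 + 93 + 63 + 10 = 419
RR5 = 241 / 419 = 0.5752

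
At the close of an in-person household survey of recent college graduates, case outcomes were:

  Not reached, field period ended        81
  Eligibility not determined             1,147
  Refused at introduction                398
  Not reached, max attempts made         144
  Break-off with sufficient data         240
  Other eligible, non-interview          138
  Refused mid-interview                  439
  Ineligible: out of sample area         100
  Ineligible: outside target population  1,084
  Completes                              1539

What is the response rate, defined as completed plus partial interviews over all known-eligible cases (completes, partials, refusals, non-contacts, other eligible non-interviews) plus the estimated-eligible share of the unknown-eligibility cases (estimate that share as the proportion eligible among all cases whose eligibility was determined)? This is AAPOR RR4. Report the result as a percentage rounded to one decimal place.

Refusals = 398 + 439 = 837
Never reached = 81 + 144 = 225
Out of scope = 1084 + 100 = 1184
Top = 1539 + 240 = 1779
Determined eligible = 1539 + 240 + 837 + 225 + 138 = 2979
e = 2979 / (2979 + 1184) = 2979 / 4163 = 0.7156
e × U = 0.7156 × 1147 = 820.79
Denom = 2979 + 820.79 = 3799.79
RR4 = 1779 / 3799.79 = 0.4682

46.8%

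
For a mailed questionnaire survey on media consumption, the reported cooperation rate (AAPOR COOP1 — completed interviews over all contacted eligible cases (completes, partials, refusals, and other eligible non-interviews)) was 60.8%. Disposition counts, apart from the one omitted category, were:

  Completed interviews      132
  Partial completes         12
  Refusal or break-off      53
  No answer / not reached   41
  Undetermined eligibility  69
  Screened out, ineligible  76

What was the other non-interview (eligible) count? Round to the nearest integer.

COOP1 = 132 / D = 0.608
D = 132 / 0.608 = 217.1
Remaining denominator categories sum to 197
other non-interview (eligible) = 217.1 − 197 ≈ 20

20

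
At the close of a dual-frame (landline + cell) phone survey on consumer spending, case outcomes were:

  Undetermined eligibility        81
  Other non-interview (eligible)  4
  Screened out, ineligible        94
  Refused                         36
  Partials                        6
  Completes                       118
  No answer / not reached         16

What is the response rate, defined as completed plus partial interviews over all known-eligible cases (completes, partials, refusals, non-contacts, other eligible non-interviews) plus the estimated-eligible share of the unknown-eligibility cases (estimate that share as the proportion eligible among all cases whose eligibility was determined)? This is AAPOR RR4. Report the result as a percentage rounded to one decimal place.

53.2%

Top → 118 + 6 = 124
Known eligible → 118 + 6 + 36 + 16 + 4 = 180
e = 180 / (180 + 94) = 180 / 274 = 0.6569
Eligible share of unknowns → 0.6569 × 81 = 53.21
Denominator → 180 + 53.21 = 233.21
RR4 = 124 / 233.21 = 0.5317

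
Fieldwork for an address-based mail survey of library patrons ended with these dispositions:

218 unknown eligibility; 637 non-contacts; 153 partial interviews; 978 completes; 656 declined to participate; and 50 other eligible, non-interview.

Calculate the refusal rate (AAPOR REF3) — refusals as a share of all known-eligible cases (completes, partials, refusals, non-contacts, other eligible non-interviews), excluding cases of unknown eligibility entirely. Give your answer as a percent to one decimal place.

Top → 656
Denominator → 978 + 153 + 656 + 637 + 50 = 2474
REF3 = 656 / 2474 = 0.2652

26.5%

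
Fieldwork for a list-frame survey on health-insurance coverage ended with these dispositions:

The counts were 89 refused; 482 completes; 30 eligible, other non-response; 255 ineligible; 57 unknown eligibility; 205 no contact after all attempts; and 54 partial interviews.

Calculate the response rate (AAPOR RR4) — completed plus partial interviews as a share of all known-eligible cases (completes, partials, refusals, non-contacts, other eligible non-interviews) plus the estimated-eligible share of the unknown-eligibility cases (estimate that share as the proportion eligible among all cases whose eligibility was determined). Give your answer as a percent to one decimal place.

Num = 482 + 54 = 536
Known eligible = 482 + 54 + 89 + 205 + 30 = 860
e = 860 / (860 + 255) = 860 / 1115 = 0.7713
Eligible share of unknowns = 0.7713 × 57 = 43.96
Denominator = 860 + 43.96 = 903.96
RR4 = 536 / 903.96 = 0.5929

59.3%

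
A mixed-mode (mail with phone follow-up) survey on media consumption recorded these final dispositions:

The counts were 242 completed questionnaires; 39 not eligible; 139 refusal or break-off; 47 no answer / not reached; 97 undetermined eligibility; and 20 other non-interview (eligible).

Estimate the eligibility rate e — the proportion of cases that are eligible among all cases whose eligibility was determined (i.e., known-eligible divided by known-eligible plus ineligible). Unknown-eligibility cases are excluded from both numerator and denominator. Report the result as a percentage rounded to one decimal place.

92.0%

Eligible (known): 242 + 139 + 47 + 20 = 448
e = 448 / (448 + 39) = 448 / 487 = 0.9199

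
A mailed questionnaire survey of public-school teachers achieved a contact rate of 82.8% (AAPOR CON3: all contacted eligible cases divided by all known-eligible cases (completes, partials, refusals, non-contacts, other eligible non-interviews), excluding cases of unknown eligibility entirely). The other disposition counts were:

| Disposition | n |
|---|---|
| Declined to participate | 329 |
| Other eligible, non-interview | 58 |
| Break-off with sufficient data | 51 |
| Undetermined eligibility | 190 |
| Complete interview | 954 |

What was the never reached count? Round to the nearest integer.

289

Top = 954 + 51 + 329 + 58 = 1392
CON3 = 1392 / D = 0.828
D = 1392 / 0.828 = 1681.2
Remaining denominator categories sum to 1392
never reached = 1681.2 − 1392 ≈ 289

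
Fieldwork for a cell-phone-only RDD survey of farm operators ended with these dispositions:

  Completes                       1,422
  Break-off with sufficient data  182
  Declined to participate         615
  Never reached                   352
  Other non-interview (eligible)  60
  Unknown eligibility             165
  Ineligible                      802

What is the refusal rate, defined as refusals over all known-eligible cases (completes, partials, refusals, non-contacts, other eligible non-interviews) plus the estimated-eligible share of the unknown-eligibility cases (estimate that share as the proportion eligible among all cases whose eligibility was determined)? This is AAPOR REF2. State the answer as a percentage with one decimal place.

Numerator → 615
Known eligible → 1422 + 182 + 615 + 352 + 60 = 2631
e = 2631 / (2631 + 802) = 2631 / 3433 = 0.7664
Estimated eligible among unknowns → 0.7664 × 165 = 126.46
Denom → 2631 + 126.46 = 2757.46
REF2 = 615 / 2757.46 = 0.2230

22.3%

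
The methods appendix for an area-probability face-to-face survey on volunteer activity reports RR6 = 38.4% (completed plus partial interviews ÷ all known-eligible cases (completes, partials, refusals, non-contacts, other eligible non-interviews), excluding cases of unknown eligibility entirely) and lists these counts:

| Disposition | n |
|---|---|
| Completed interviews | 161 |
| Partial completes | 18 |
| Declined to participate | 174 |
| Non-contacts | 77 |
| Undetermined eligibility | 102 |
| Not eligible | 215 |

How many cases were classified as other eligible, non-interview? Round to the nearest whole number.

36

Top: 161 + 18 = 179
RR6 = 179 / D = 0.384
D = 179 / 0.384 = 466.1
Rest of base = 430
other eligible, non-interview = 466.1 − 430 ≈ 36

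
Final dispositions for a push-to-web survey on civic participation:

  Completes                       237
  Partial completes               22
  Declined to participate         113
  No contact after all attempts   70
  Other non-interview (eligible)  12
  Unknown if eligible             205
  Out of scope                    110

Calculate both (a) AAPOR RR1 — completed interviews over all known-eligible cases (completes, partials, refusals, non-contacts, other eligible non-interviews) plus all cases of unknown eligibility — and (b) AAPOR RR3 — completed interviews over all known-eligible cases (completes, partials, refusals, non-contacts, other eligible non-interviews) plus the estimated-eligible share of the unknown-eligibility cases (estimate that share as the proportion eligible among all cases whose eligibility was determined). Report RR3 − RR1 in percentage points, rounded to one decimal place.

Top: 237
Denom: 237 + 22 + 113 + 70 + 12 + 205 = 659
RR1 = 237 / 659 = 0.3596
Eligible (known): 237 + 22 + 113 + 70 + 12 = 454
e = 454 / (454 + 110) = 454 / 564 = 0.8050
Eligible share of unknowns: 0.8050 × 205 = 165.03
Denom: 454 + 165.03 = 619.03
RR3 = 237 / 619.03 = 0.3829
Difference = 38.29 − 35.96 = 2.33 percentage points

2.3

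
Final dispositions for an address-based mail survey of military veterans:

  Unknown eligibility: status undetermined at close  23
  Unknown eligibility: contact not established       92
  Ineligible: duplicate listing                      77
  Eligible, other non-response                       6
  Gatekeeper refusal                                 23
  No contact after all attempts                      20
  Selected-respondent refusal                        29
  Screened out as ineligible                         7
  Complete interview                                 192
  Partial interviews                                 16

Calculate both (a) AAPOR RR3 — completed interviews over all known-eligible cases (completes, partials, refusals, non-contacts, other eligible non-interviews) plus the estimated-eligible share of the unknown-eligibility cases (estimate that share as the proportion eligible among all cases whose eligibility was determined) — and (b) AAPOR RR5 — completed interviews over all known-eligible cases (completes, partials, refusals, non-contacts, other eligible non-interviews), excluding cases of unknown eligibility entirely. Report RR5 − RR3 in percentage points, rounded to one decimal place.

15.9

Refusal or break-off = 23 + 29 = 52
Undetermined eligibility = 92 + 23 = 115
Screened out, ineligible = 7 + 77 = 84
Num: 192
Eligible (known): 192 + 16 + 52 + 20 + 6 = 286
e = 286 / (286 + 84) = 286 / 370 = 0.7730
Estimated eligible among unknowns: 0.7730 × 115 = 88.89
Base: 286 + 88.89 = 374.89
RR3 = 192 / 374.89 = 0.5122
Base: 192 + 16 + 52 + 20 + 6 = 286
RR5 = 192 / 286 = 0.6713
Difference = 67.13 − 51.22 = 15.91 percentage points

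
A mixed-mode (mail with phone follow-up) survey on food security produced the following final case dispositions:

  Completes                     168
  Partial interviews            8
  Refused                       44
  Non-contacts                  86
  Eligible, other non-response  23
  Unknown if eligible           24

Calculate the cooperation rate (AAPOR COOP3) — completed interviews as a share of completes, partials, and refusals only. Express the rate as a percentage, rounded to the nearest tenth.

Top = 168
Base = 168 + 8 + 44 = 220
COOP3 = 168 / 220 = 0.7636

76.4%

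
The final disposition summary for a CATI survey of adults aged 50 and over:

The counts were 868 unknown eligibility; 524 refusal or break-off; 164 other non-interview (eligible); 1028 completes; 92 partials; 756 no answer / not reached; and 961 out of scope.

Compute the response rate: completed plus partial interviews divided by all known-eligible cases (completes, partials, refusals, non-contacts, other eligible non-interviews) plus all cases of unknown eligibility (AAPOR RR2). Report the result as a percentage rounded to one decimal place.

Num → 1028 + 92 = 1120
Denominator → 1028 + 92 + 524 + 756 + 164 + 868 = 3432
RR2 = 1120 / 3432 = 0.3263

32.6%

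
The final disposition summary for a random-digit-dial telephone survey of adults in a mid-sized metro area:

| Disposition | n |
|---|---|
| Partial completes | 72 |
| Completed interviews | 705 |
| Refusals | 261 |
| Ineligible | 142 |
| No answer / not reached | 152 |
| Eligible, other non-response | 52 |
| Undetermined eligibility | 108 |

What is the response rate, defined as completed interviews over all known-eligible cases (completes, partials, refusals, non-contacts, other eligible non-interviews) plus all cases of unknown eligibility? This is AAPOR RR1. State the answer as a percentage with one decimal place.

52.2%

Numerator → 705
Denom → 705 + 72 + 261 + 152 + 52 + 108 = 1350
RR1 = 705 / 1350 = 0.5222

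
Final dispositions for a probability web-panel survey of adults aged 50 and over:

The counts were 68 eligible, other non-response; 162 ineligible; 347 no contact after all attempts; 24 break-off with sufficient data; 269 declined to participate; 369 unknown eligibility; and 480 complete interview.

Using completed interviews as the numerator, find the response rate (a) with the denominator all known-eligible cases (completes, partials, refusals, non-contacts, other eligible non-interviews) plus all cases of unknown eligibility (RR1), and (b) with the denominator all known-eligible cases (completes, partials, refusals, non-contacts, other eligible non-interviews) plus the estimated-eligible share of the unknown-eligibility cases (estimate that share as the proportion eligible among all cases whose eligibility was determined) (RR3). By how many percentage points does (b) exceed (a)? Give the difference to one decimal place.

Numerator: 480
Denominator: 480 + 24 + 269 + 347 + 68 + 369 = 1557
RR1 = 480 / 1557 = 0.3083
Eligible (known): 480 + 24 + 269 + 347 + 68 = 1188
e = 1188 / (1188 + 162) = 1188 / 1350 = 0.8800
Estimated eligible among unknowns: 0.8800 × 369 = 324.72
Denominator: 1188 + 324.72 = 1512.72
RR3 = 480 / 1512.72 = 0.3173
Difference = 31.73 − 30.83 = 0.90 percentage points

0.9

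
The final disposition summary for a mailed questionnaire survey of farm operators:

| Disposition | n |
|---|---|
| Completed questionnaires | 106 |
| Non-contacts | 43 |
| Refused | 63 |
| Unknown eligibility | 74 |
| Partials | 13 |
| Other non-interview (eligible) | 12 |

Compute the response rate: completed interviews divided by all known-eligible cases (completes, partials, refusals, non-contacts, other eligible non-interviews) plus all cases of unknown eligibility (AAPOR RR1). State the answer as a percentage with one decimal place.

34.1%

Numerator: 106
Denom: 106 + 13 + 63 + 43 + 12 + 74 = 311
RR1 = 106 / 311 = 0.3408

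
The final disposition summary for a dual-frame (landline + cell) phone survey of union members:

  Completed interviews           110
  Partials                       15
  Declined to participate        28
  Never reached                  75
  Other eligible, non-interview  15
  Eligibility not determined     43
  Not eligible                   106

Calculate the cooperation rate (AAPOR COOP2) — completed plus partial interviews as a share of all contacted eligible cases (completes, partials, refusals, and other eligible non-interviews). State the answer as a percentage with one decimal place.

74.4%

Num → 110 + 15 = 125
Denom → 110 + 15 + 28 + 15 = 168
COOP2 = 125 / 168 = 0.7440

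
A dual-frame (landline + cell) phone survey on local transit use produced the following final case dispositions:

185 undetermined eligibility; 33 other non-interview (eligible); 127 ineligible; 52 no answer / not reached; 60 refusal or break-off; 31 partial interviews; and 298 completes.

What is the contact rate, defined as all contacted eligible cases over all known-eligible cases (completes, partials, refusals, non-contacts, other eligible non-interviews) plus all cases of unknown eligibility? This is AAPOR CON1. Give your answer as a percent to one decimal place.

64.0%

Numerator → 298 + 31 + 60 + 33 = 422
Denom → 298 + 31 + 60 + 52 + 33 + 185 = 659
CON1 = 422 / 659 = 0.6404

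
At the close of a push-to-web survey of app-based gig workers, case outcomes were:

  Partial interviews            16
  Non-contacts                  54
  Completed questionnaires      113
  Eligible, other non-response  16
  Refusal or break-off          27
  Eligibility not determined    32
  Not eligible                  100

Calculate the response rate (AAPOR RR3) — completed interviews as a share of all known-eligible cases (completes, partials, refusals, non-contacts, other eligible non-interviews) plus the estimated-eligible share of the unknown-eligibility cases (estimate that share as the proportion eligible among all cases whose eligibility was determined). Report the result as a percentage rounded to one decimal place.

Num → 113
Eligible (known) → 113 + 16 + 27 + 54 + 16 = 226
e = 226 / (226 + 100) = 226 / 326 = 0.6933
Estimated eligible among unknowns → 0.6933 × 32 = 22.19
Denom → 226 + 22.19 = 248.19
RR3 = 113 / 248.19 = 0.4553

45.5%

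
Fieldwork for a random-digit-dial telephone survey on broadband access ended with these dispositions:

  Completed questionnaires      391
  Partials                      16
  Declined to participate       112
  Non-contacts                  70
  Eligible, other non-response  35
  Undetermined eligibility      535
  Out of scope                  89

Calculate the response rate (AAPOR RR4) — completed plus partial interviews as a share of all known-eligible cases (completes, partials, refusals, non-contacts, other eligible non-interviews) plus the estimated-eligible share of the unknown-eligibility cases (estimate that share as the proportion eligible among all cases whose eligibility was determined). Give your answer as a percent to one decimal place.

37.3%

Numerator → 391 + 16 = 407
Eligible (known) → 391 + 16 + 112 + 70 + 35 = 624
e = 624 / (624 + 89) = 624 / 713 = 0.8752
Eligible share of unknowns → 0.8752 × 535 = 468.23
Base → 624 + 468.23 = 1092.23
RR4 = 407 / 1092.23 = 0.3726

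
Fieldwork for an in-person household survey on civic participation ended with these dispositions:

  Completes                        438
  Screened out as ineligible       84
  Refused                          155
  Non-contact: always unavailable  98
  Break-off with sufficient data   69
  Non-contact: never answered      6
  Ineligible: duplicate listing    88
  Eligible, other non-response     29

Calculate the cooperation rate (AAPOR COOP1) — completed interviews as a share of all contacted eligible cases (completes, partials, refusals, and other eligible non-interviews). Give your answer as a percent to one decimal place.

63.4%

No contact after all attempts = 6 + 98 = 104
Out of scope = 84 + 88 = 172
Top → 438
Denominator → 438 + 69 + 155 + 29 = 691
COOP1 = 438 / 691 = 0.6339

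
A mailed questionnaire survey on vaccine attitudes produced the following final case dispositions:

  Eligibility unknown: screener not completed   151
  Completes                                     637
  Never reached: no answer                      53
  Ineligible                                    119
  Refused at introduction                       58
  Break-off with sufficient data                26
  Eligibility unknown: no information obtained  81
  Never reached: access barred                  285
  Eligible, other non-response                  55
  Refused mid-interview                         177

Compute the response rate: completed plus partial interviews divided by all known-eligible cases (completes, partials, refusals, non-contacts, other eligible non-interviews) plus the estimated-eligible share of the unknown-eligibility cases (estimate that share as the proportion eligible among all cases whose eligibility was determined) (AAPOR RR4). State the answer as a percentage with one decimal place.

Refusal or break-off = 58 + 177 = 235
No contact after all attempts = 53 + 285 = 338
Unknown eligibility = 151 + 81 = 232
Num = 637 + 26 = 663
Determined eligible = 637 + 26 + 235 + 338 + 55 = 1291
e = 1291 / (1291 + 119) = 1291 / 1410 = 0.9156
Estimated eligible among unknowns = 0.9156 × 232 = 212.42
Base = 1291 + 212.42 = 1503.42
RR4 = 663 / 1503.42 = 0.4410

44.1%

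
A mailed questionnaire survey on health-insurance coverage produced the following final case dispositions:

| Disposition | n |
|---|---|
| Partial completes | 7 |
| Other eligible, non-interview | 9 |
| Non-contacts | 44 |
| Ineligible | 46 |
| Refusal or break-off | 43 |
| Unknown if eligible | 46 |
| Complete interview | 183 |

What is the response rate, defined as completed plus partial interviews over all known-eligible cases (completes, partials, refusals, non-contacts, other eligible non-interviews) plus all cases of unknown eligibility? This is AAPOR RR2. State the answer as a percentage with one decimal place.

Numerator: 183 + 7 = 190
Denominator: 183 + 7 + 43 + 44 + 9 + 46 = 332
RR2 = 190 / 332 = 0.5723

57.2%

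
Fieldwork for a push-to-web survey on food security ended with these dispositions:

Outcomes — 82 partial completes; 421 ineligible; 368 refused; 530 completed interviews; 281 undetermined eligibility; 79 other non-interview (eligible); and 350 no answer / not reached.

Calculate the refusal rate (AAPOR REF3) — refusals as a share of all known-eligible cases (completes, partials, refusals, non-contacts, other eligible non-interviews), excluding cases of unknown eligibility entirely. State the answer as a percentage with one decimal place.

26.1%

Numerator = 368
Denom = 530 + 82 + 368 + 350 + 79 = 1409
REF3 = 368 / 1409 = 0.2612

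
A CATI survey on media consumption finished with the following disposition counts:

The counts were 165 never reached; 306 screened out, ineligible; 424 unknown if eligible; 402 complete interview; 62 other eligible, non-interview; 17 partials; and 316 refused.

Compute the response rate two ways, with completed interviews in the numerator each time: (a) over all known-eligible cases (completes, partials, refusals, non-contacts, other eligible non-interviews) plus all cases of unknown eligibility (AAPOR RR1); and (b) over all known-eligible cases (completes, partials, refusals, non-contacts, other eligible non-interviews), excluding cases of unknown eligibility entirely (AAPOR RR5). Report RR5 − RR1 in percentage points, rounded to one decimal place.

12.8

Num: 402
Denom: 402 + 17 + 316 + 165 + 62 + 424 = 1386
RR1 = 402 / 1386 = 0.2900
Denom: 402 + 17 + 316 + 165 + 62 = 962
RR5 = 402 / 962 = 0.4179
Difference = 41.79 − 29.00 = 12.79 percentage points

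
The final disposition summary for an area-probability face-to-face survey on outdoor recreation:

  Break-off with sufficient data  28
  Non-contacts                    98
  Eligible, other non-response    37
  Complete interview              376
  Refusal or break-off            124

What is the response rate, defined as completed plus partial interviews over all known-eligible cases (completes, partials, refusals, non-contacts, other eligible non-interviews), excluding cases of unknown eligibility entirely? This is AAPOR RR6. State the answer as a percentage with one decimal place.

60.9%

Numerator → 376 + 28 = 404
Base → 376 + 28 + 124 + 98 + 37 = 663
RR6 = 404 / 663 = 0.6094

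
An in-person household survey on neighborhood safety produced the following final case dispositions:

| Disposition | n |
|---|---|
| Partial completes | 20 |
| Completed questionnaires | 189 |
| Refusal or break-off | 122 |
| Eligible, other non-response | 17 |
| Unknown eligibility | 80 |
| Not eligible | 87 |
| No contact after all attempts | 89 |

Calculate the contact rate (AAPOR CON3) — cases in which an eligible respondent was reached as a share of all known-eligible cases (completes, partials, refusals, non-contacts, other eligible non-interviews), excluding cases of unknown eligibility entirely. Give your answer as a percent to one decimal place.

Num: 189 + 20 + 122 + 17 = 348
Denominator: 189 + 20 + 122 + 89 + 17 = 437
CON3 = 348 / 437 = 0.7963

79.6%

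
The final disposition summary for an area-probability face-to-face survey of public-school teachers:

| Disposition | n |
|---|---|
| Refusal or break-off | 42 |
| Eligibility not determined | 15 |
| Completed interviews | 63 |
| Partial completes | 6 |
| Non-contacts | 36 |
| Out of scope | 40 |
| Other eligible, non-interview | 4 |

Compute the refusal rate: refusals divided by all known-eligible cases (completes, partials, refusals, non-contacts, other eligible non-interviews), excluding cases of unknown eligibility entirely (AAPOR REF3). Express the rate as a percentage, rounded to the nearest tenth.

27.8%

Numerator = 42
Denom = 63 + 6 + 42 + 36 + 4 = 151
REF3 = 42 / 151 = 0.2781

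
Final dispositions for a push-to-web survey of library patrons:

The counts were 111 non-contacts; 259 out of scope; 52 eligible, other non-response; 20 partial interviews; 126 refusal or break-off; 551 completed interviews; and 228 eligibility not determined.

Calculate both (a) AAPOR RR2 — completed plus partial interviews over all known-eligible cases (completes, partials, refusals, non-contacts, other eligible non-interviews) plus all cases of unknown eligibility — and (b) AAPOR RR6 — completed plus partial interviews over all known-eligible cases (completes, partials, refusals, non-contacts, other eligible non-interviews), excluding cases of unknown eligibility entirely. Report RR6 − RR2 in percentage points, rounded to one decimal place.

13.9

Num → 551 + 20 = 571
Base → 551 + 20 + 126 + 111 + 52 + 228 = 1088
RR2 = 571 / 1088 = 0.5248
Base → 551 + 20 + 126 + 111 + 52 = 860
RR6 = 571 / 860 = 0.6640
Difference = 66.40 − 52.48 = 13.92 percentage points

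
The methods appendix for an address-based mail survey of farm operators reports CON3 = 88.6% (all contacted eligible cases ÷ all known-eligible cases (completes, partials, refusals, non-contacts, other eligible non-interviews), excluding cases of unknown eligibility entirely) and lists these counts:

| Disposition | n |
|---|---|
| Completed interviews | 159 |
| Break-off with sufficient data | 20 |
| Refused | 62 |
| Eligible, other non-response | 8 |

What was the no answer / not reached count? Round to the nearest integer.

Numerator: 159 + 20 + 62 + 8 = 249
CON3 = 249 / D = 0.886
D = 249 / 0.886 = 281.0
Rest of base = 249
no answer / not reached = 281.0 − 249 ≈ 32

32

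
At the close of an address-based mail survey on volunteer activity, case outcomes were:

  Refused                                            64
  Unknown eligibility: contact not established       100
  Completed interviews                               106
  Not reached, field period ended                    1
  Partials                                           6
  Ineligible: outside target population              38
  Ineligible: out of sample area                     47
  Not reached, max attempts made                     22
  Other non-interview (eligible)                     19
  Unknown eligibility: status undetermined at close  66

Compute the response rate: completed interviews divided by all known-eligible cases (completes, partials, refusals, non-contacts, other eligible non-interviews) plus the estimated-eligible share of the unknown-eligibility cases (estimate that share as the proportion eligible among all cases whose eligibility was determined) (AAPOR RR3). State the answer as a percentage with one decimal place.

Never reached = 1 + 22 = 23
Eligibility not determined = 100 + 66 = 166
Out of scope = 38 + 47 = 85
Numerator: 106
Determined eligible: 106 + 6 + 64 + 23 + 19 = 218
e = 218 / (218 + 85) = 218 / 303 = 0.7195
e × U: 0.7195 × 166 = 119.44
Base: 218 + 119.44 = 337.44
RR3 = 106 / 337.44 = 0.3141

31.4%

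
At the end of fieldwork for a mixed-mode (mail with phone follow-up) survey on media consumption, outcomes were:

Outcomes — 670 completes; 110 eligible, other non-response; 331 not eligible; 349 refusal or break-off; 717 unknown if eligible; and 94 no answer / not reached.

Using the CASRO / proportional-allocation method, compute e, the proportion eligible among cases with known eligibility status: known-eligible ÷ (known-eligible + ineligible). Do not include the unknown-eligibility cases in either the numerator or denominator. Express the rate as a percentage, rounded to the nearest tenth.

78.7%

Eligible (known): 670 + 349 + 94 + 110 = 1223
e = 1223 / (1223 + 331) = 1223 / 1554 = 0.7870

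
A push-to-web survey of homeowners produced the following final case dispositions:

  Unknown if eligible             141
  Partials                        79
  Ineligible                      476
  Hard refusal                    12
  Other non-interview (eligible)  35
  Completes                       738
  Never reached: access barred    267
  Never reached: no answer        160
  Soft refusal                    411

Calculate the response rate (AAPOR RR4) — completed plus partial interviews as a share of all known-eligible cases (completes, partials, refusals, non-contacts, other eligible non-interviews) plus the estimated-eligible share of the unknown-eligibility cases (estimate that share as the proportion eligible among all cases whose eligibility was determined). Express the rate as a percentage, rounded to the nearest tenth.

Declined to participate = 12 + 411 = 423
Non-contacts = 160 + 267 = 427
Top → 738 + 79 = 817
Eligible (known) → 738 + 79 + 423 + 427 + 35 = 1702
e = 1702 / (1702 + 476) = 1702 / 2178 = 0.7815
Eligible share of unknowns → 0.7815 × 141 = 110.19
Denom → 1702 + 110.19 = 1812.19
RR4 = 817 / 1812.19 = 0.4508

45.1%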